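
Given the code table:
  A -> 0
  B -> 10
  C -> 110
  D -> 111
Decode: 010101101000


Decoding:
0 -> A
10 -> B
10 -> B
110 -> C
10 -> B
0 -> A
0 -> A


Result: ABBCBAA


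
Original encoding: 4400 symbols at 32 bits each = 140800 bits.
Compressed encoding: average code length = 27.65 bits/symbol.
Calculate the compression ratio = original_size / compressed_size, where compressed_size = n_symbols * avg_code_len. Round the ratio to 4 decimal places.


original_size = n_symbols * orig_bits = 4400 * 32 = 140800 bits
compressed_size = n_symbols * avg_code_len = 4400 * 27.65 = 121660.0 bits
ratio = original_size / compressed_size = 140800 / 121660.0 = 1.1573

Compression ratio = 1.1573


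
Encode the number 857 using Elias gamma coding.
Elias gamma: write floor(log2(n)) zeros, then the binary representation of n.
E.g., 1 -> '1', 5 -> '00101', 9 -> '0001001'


num_bits = floor(log2(857)) + 1 = 10
leading_zeros = num_bits - 1 = 9
binary(857) = 1101011001

Elias gamma(857) = '000000000' + '1101011001' = 0000000001101011001 (19 bits)


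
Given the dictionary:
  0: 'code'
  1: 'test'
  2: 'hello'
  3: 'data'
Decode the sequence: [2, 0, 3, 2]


Look up each index in the dictionary:
  2 -> 'hello'
  0 -> 'code'
  3 -> 'data'
  2 -> 'hello'

Decoded: "hello code data hello"


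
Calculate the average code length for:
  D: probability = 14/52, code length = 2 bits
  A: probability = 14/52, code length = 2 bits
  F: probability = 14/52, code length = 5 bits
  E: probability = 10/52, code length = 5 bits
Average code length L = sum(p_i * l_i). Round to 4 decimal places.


Weighted contributions p_i * l_i:
  D: (14/52) * 2 = 28/52
  A: (14/52) * 2 = 28/52
  F: (14/52) * 5 = 70/52
  E: (10/52) * 5 = 50/52
Sum = (28 + 28 + 70 + 50)/52 = 176/52

L = 176/52 = 3.3846 bits/symbol


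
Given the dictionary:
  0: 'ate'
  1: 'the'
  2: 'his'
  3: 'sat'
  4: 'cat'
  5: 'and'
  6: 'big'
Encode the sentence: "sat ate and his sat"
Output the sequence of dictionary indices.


Look up each word in the dictionary:
  'sat' -> 3
  'ate' -> 0
  'and' -> 5
  'his' -> 2
  'sat' -> 3

Encoded: [3, 0, 5, 2, 3]


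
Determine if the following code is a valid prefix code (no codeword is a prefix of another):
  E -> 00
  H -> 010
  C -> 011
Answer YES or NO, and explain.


Checking each pair (does one codeword prefix another?):
  E='00' vs H='010': no prefix
  E='00' vs C='011': no prefix
  H='010' vs E='00': no prefix
  H='010' vs C='011': no prefix
  C='011' vs E='00': no prefix
  C='011' vs H='010': no prefix
No violation found over all pairs.

YES -- this is a valid prefix code. No codeword is a prefix of any other codeword.


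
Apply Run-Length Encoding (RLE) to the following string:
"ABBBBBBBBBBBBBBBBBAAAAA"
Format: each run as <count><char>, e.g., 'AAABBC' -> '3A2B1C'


Scanning runs left to right:
  i=0: run of 'A' x 1 -> '1A'
  i=1: run of 'B' x 17 -> '17B'
  i=18: run of 'A' x 5 -> '5A'

RLE = 1A17B5A


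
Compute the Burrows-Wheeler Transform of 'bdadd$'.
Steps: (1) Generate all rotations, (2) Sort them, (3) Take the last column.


Rotations (sorted):
  0: $bdadd -> last char: d
  1: add$bd -> last char: d
  2: bdadd$ -> last char: $
  3: d$bdad -> last char: d
  4: dadd$b -> last char: b
  5: dd$bda -> last char: a


BWT = dd$dba


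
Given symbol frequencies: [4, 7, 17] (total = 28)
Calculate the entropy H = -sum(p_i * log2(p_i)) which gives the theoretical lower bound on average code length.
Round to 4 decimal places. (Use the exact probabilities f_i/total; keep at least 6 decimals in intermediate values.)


Per-symbol terms -p_i * log2(p_i) with p_i = f_i/28:
  p = 4/28 = 0.142857: log2(p) = -2.807355, -p*log2(p) = 0.401051
  p = 7/28 = 0.250000: log2(p) = -2.000000, -p*log2(p) = 0.500000
  p = 17/28 = 0.607143: log2(p) = -0.719892, -p*log2(p) = 0.437077
H = 0.401051 + 0.500000 + 0.437077 = 1.338128

H = 1.3381 bits/symbol


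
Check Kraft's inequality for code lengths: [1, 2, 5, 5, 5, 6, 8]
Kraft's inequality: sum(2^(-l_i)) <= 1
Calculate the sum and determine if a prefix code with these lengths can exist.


Sum = 2^(-1) + 2^(-2) + 2^(-5) + 2^(-5) + 2^(-5) + 2^(-6) + 2^(-8)
    = 0.5 + 0.25 + 0.03125 + 0.03125 + 0.03125 + 0.015625 + 0.00390625
    = 221/256 = 0.86328125
Since 0.86328125 <= 1, Kraft's inequality IS satisfied.
A prefix code with these lengths CAN exist.

Kraft sum = 0.86328125. Satisfied.


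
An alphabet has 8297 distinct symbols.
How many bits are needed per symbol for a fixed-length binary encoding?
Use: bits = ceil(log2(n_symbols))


log2(8297) = 13.0184
Bracket: 2^13 = 8192 < 8297 <= 2^14 = 16384
So ceil(log2(8297)) = 14

bits = ceil(log2(8297)) = ceil(13.0184) = 14 bits


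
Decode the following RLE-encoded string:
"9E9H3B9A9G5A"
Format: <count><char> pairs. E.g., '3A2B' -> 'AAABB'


Expanding each <count><char> pair:
  9E -> 'EEEEEEEEE'
  9H -> 'HHHHHHHHH'
  3B -> 'BBB'
  9A -> 'AAAAAAAAA'
  9G -> 'GGGGGGGGG'
  5A -> 'AAAAA'

Decoded = EEEEEEEEEHHHHHHHHHBBBAAAAAAAAAGGGGGGGGGAAAAA


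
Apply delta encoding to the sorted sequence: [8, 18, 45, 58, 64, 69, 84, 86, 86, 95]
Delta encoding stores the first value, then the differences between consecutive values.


First value: 8
Deltas:
  18 - 8 = 10
  45 - 18 = 27
  58 - 45 = 13
  64 - 58 = 6
  69 - 64 = 5
  84 - 69 = 15
  86 - 84 = 2
  86 - 86 = 0
  95 - 86 = 9


Delta encoded: [8, 10, 27, 13, 6, 5, 15, 2, 0, 9]


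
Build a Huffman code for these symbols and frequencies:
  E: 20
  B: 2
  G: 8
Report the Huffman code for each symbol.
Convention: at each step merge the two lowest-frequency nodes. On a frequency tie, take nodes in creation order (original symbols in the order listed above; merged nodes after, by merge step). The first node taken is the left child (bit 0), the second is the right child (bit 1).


Huffman tree construction:
Step 1: Merge B(2) + G(8) = 10
Step 2: Merge (B+G)(10) + E(20) = 30
Read each symbol's code off the tree from the root (left child = 0, right child = 1).

Codes:
  E: 1 (length 1)
  B: 00 (length 2)
  G: 01 (length 2)
Average code length: 40/30 = 1.3333 bits/symbol


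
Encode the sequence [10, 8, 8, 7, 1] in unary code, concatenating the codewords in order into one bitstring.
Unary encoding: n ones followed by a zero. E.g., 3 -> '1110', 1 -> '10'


Encode each number as n ones followed by a terminating 0:
  10 -> 11111111110 (11 bits)
  8 -> 111111110 (9 bits)
  8 -> 111111110 (9 bits)
  7 -> 11111110 (8 bits)
  1 -> 10 (2 bits)
Total length = 11 + 9 + 9 + 8 + 2 = 39 bits.

Unary([10, 8, 8, 7, 1]) = 111111111101111111101111111101111111010 (39 bits)


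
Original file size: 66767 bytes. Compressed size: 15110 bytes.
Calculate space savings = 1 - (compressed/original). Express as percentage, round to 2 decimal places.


ratio = compressed/original = 15110/66767 = 0.226309
savings = 1 - ratio = 1 - 0.226309 = 0.773691
as a percentage: 0.773691 * 100 = 77.37%

Space savings = 1 - 15110/66767 = 77.37%


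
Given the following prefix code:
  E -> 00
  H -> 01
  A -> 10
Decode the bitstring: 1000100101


Decoding step by step:
Bits 10 -> A
Bits 00 -> E
Bits 10 -> A
Bits 01 -> H
Bits 01 -> H


Decoded message: AEAHH


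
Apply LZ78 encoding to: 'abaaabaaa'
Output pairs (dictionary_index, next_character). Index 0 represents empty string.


LZ78 encoding steps:
Dictionary: {0: ''}
Step 1: w='' (idx 0), next='a' -> output (0, 'a'), add 'a' as idx 1
Step 2: w='' (idx 0), next='b' -> output (0, 'b'), add 'b' as idx 2
Step 3: w='a' (idx 1), next='a' -> output (1, 'a'), add 'aa' as idx 3
Step 4: w='a' (idx 1), next='b' -> output (1, 'b'), add 'ab' as idx 4
Step 5: w='aa' (idx 3), next='a' -> output (3, 'a'), add 'aaa' as idx 5


Encoded: [(0, 'a'), (0, 'b'), (1, 'a'), (1, 'b'), (3, 'a')]


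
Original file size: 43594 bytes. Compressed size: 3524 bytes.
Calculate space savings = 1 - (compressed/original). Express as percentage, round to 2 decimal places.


ratio = compressed/original = 3524/43594 = 0.080837
savings = 1 - ratio = 1 - 0.080837 = 0.919163
as a percentage: 0.919163 * 100 = 91.92%

Space savings = 1 - 3524/43594 = 91.92%


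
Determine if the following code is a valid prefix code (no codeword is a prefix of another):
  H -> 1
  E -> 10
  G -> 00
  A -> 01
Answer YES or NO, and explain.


Checking each pair (does one codeword prefix another?):
  H='1' vs E='10': prefix -- VIOLATION

NO -- this is NOT a valid prefix code. H (1) is a prefix of E (10).


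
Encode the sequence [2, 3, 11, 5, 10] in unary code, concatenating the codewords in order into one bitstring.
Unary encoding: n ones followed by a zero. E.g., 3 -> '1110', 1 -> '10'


Encode each number as n ones followed by a terminating 0:
  2 -> 110 (3 bits)
  3 -> 1110 (4 bits)
  11 -> 111111111110 (12 bits)
  5 -> 111110 (6 bits)
  10 -> 11111111110 (11 bits)
Total length = 3 + 4 + 12 + 6 + 11 = 36 bits.

Unary([2, 3, 11, 5, 10]) = 110111011111111111011111011111111110 (36 bits)


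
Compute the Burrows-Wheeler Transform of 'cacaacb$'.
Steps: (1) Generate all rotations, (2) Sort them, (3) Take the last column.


Rotations (sorted):
  0: $cacaacb -> last char: b
  1: aacb$cac -> last char: c
  2: acaacb$c -> last char: c
  3: acb$caca -> last char: a
  4: b$cacaac -> last char: c
  5: caacb$ca -> last char: a
  6: cacaacb$ -> last char: $
  7: cb$cacaa -> last char: a


BWT = bccaca$a


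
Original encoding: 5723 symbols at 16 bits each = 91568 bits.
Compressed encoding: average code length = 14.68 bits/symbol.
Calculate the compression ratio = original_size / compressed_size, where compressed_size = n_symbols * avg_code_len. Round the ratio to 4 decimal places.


original_size = n_symbols * orig_bits = 5723 * 16 = 91568 bits
compressed_size = n_symbols * avg_code_len = 5723 * 14.68 = 84013.64 bits
ratio = original_size / compressed_size = 91568 / 84013.64 = 1.0899

Compression ratio = 1.0899


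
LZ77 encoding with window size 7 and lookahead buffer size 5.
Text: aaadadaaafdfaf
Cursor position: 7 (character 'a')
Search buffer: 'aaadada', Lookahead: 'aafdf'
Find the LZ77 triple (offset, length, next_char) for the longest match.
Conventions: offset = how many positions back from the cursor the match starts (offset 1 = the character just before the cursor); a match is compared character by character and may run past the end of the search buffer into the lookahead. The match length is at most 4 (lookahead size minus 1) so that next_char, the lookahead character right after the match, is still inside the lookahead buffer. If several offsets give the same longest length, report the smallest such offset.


Try each offset into the search buffer:
  offset=1 (pos 6, char 'a'): match length 2
  offset=2 (pos 5, char 'd'): match length 0
  offset=3 (pos 4, char 'a'): match length 1
  offset=4 (pos 3, char 'd'): match length 0
  offset=5 (pos 2, char 'a'): match length 1
  offset=6 (pos 1, char 'a'): match length 2
  offset=7 (pos 0, char 'a'): match length 2
Longest match has length 2, found at offsets 1, 6, 7; take the smallest, offset 1.
next_char = character at position 7 + 2 = 9 -> 'f'

Best match: offset=1, length=2 (matching 'aa' starting at position 6)
LZ77 triple: (1, 2, 'f')


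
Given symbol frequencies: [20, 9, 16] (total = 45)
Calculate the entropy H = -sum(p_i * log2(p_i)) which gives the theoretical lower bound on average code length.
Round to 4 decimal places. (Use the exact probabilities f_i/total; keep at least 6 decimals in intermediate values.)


Per-symbol terms -p_i * log2(p_i) with p_i = f_i/45:
  p = 20/45 = 0.444444: log2(p) = -1.169925, -p*log2(p) = 0.519967
  p = 9/45 = 0.200000: log2(p) = -2.321928, -p*log2(p) = 0.464386
  p = 16/45 = 0.355556: log2(p) = -1.491853, -p*log2(p) = 0.530437
H = 0.519967 + 0.464386 + 0.530437 = 1.514790

H = 1.5148 bits/symbol


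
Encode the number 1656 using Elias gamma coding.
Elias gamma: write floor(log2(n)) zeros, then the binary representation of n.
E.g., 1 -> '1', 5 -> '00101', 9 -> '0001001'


num_bits = floor(log2(1656)) + 1 = 11
leading_zeros = num_bits - 1 = 10
binary(1656) = 11001111000

Elias gamma(1656) = '0000000000' + '11001111000' = 000000000011001111000 (21 bits)


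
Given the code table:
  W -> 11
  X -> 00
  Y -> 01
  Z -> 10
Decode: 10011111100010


Decoding:
10 -> Z
01 -> Y
11 -> W
11 -> W
10 -> Z
00 -> X
10 -> Z


Result: ZYWWZXZ


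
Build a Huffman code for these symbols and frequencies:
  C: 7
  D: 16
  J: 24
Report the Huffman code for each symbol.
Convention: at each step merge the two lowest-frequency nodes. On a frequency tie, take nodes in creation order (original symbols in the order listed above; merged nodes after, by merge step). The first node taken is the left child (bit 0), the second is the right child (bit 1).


Huffman tree construction:
Step 1: Merge C(7) + D(16) = 23
Step 2: Merge (C+D)(23) + J(24) = 47
Read each symbol's code off the tree from the root (left child = 0, right child = 1).

Codes:
  C: 00 (length 2)
  D: 01 (length 2)
  J: 1 (length 1)
Average code length: 70/47 = 1.4894 bits/symbol


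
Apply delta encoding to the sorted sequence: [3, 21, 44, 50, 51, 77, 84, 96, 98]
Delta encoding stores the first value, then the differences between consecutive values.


First value: 3
Deltas:
  21 - 3 = 18
  44 - 21 = 23
  50 - 44 = 6
  51 - 50 = 1
  77 - 51 = 26
  84 - 77 = 7
  96 - 84 = 12
  98 - 96 = 2


Delta encoded: [3, 18, 23, 6, 1, 26, 7, 12, 2]


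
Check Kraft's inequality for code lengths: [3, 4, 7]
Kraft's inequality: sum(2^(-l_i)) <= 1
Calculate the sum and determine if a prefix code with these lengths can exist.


Sum = 2^(-3) + 2^(-4) + 2^(-7)
    = 0.125 + 0.0625 + 0.0078125
    = 25/128 = 0.1953125
Since 0.1953125 <= 1, Kraft's inequality IS satisfied.
A prefix code with these lengths CAN exist.

Kraft sum = 0.1953125. Satisfied.


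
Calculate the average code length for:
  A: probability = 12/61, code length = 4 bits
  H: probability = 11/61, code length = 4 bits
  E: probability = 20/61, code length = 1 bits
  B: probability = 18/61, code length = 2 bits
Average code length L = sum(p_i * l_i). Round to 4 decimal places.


Weighted contributions p_i * l_i:
  A: (12/61) * 4 = 48/61
  H: (11/61) * 4 = 44/61
  E: (20/61) * 1 = 20/61
  B: (18/61) * 2 = 36/61
Sum = (48 + 44 + 20 + 36)/61 = 148/61

L = 148/61 = 2.4262 bits/symbol


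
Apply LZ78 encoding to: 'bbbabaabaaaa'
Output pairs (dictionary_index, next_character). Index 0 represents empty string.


LZ78 encoding steps:
Dictionary: {0: ''}
Step 1: w='' (idx 0), next='b' -> output (0, 'b'), add 'b' as idx 1
Step 2: w='b' (idx 1), next='b' -> output (1, 'b'), add 'bb' as idx 2
Step 3: w='' (idx 0), next='a' -> output (0, 'a'), add 'a' as idx 3
Step 4: w='b' (idx 1), next='a' -> output (1, 'a'), add 'ba' as idx 4
Step 5: w='a' (idx 3), next='b' -> output (3, 'b'), add 'ab' as idx 5
Step 6: w='a' (idx 3), next='a' -> output (3, 'a'), add 'aa' as idx 6
Step 7: w='aa' (idx 6), end of input -> output (6, '')


Encoded: [(0, 'b'), (1, 'b'), (0, 'a'), (1, 'a'), (3, 'b'), (3, 'a'), (6, '')]


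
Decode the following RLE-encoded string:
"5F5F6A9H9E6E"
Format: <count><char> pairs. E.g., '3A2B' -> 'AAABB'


Expanding each <count><char> pair:
  5F -> 'FFFFF'
  5F -> 'FFFFF'
  6A -> 'AAAAAA'
  9H -> 'HHHHHHHHH'
  9E -> 'EEEEEEEEE'
  6E -> 'EEEEEE'

Decoded = FFFFFFFFFFAAAAAAHHHHHHHHHEEEEEEEEEEEEEEE


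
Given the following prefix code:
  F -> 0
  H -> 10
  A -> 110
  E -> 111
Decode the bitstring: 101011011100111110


Decoding step by step:
Bits 10 -> H
Bits 10 -> H
Bits 110 -> A
Bits 111 -> E
Bits 0 -> F
Bits 0 -> F
Bits 111 -> E
Bits 110 -> A


Decoded message: HHAEFFEA


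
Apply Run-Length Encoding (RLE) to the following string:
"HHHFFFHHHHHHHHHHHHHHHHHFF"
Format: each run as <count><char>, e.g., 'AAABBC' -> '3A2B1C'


Scanning runs left to right:
  i=0: run of 'H' x 3 -> '3H'
  i=3: run of 'F' x 3 -> '3F'
  i=6: run of 'H' x 17 -> '17H'
  i=23: run of 'F' x 2 -> '2F'

RLE = 3H3F17H2F


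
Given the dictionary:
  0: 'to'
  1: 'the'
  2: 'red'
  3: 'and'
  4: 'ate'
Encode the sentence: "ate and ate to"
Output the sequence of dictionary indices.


Look up each word in the dictionary:
  'ate' -> 4
  'and' -> 3
  'ate' -> 4
  'to' -> 0

Encoded: [4, 3, 4, 0]


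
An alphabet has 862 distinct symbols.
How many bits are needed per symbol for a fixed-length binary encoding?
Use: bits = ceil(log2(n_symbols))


log2(862) = 9.7515
Bracket: 2^9 = 512 < 862 <= 2^10 = 1024
So ceil(log2(862)) = 10

bits = ceil(log2(862)) = ceil(9.7515) = 10 bits


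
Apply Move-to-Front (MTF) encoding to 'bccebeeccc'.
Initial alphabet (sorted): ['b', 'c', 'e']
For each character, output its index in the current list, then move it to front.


MTF encoding:
'b': index 0 in ['b', 'c', 'e'] -> ['b', 'c', 'e']
'c': index 1 in ['b', 'c', 'e'] -> ['c', 'b', 'e']
'c': index 0 in ['c', 'b', 'e'] -> ['c', 'b', 'e']
'e': index 2 in ['c', 'b', 'e'] -> ['e', 'c', 'b']
'b': index 2 in ['e', 'c', 'b'] -> ['b', 'e', 'c']
'e': index 1 in ['b', 'e', 'c'] -> ['e', 'b', 'c']
'e': index 0 in ['e', 'b', 'c'] -> ['e', 'b', 'c']
'c': index 2 in ['e', 'b', 'c'] -> ['c', 'e', 'b']
'c': index 0 in ['c', 'e', 'b'] -> ['c', 'e', 'b']
'c': index 0 in ['c', 'e', 'b'] -> ['c', 'e', 'b']


Output: [0, 1, 0, 2, 2, 1, 0, 2, 0, 0]


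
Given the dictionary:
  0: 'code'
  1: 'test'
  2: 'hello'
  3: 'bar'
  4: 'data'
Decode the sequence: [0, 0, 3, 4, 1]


Look up each index in the dictionary:
  0 -> 'code'
  0 -> 'code'
  3 -> 'bar'
  4 -> 'data'
  1 -> 'test'

Decoded: "code code bar data test"


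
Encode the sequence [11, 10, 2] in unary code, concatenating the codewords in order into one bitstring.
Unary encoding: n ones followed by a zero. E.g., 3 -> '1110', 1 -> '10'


Encode each number as n ones followed by a terminating 0:
  11 -> 111111111110 (12 bits)
  10 -> 11111111110 (11 bits)
  2 -> 110 (3 bits)
Total length = 12 + 11 + 3 = 26 bits.

Unary([11, 10, 2]) = 11111111111011111111110110 (26 bits)


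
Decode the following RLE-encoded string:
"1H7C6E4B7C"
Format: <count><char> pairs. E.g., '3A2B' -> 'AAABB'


Expanding each <count><char> pair:
  1H -> 'H'
  7C -> 'CCCCCCC'
  6E -> 'EEEEEE'
  4B -> 'BBBB'
  7C -> 'CCCCCCC'

Decoded = HCCCCCCCEEEEEEBBBBCCCCCCC


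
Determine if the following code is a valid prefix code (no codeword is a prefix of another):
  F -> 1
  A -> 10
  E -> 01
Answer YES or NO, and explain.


Checking each pair (does one codeword prefix another?):
  F='1' vs A='10': prefix -- VIOLATION

NO -- this is NOT a valid prefix code. F (1) is a prefix of A (10).


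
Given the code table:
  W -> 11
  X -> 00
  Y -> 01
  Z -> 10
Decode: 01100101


Decoding:
01 -> Y
10 -> Z
01 -> Y
01 -> Y


Result: YZYY


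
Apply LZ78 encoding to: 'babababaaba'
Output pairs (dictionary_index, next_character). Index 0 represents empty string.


LZ78 encoding steps:
Dictionary: {0: ''}
Step 1: w='' (idx 0), next='b' -> output (0, 'b'), add 'b' as idx 1
Step 2: w='' (idx 0), next='a' -> output (0, 'a'), add 'a' as idx 2
Step 3: w='b' (idx 1), next='a' -> output (1, 'a'), add 'ba' as idx 3
Step 4: w='ba' (idx 3), next='b' -> output (3, 'b'), add 'bab' as idx 4
Step 5: w='a' (idx 2), next='a' -> output (2, 'a'), add 'aa' as idx 5
Step 6: w='ba' (idx 3), end of input -> output (3, '')


Encoded: [(0, 'b'), (0, 'a'), (1, 'a'), (3, 'b'), (2, 'a'), (3, '')]


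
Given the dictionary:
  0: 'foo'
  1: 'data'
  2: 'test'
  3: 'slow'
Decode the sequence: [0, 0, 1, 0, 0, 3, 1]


Look up each index in the dictionary:
  0 -> 'foo'
  0 -> 'foo'
  1 -> 'data'
  0 -> 'foo'
  0 -> 'foo'
  3 -> 'slow'
  1 -> 'data'

Decoded: "foo foo data foo foo slow data"


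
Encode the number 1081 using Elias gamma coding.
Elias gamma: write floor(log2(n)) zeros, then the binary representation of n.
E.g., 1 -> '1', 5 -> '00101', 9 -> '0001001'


num_bits = floor(log2(1081)) + 1 = 11
leading_zeros = num_bits - 1 = 10
binary(1081) = 10000111001

Elias gamma(1081) = '0000000000' + '10000111001' = 000000000010000111001 (21 bits)


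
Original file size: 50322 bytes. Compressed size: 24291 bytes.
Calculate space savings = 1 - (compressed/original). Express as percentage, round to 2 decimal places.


ratio = compressed/original = 24291/50322 = 0.482711
savings = 1 - ratio = 1 - 0.482711 = 0.517289
as a percentage: 0.517289 * 100 = 51.73%

Space savings = 1 - 24291/50322 = 51.73%


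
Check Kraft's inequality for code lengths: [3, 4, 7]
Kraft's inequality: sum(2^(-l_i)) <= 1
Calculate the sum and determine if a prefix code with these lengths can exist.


Sum = 2^(-3) + 2^(-4) + 2^(-7)
    = 0.125 + 0.0625 + 0.0078125
    = 25/128 = 0.1953125
Since 0.1953125 <= 1, Kraft's inequality IS satisfied.
A prefix code with these lengths CAN exist.

Kraft sum = 0.1953125. Satisfied.


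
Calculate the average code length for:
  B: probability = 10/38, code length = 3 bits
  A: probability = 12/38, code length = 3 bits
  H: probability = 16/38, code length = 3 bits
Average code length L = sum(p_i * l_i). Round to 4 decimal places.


Weighted contributions p_i * l_i:
  B: (10/38) * 3 = 30/38
  A: (12/38) * 3 = 36/38
  H: (16/38) * 3 = 48/38
Sum = (30 + 36 + 48)/38 = 114/38

L = 114/38 = 3.0000 bits/symbol


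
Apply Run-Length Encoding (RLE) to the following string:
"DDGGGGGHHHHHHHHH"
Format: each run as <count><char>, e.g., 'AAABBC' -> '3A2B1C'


Scanning runs left to right:
  i=0: run of 'D' x 2 -> '2D'
  i=2: run of 'G' x 5 -> '5G'
  i=7: run of 'H' x 9 -> '9H'

RLE = 2D5G9H


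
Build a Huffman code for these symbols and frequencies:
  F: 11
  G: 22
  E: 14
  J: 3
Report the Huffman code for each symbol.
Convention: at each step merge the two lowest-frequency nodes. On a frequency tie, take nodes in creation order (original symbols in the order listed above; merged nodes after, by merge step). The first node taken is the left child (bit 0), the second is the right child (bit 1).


Huffman tree construction:
Step 1: Merge J(3) + F(11) = 14
Step 2: Merge E(14) + (J+F)(14) = 28
Step 3: Merge G(22) + (E+(J+F))(28) = 50
Read each symbol's code off the tree from the root (left child = 0, right child = 1).

Codes:
  F: 111 (length 3)
  G: 0 (length 1)
  E: 10 (length 2)
  J: 110 (length 3)
Average code length: 92/50 = 1.8400 bits/symbol


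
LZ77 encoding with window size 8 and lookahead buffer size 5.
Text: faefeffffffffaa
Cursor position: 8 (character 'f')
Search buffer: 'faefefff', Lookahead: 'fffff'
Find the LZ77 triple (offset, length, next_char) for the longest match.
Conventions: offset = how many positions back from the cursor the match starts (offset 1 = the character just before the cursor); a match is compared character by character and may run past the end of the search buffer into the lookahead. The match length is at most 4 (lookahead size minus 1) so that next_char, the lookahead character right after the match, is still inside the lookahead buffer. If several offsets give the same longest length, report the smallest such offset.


Try each offset into the search buffer:
  offset=1 (pos 7, char 'f'): match length 4
  offset=2 (pos 6, char 'f'): match length 4
  offset=3 (pos 5, char 'f'): match length 4
  offset=4 (pos 4, char 'e'): match length 0
  offset=5 (pos 3, char 'f'): match length 1
  offset=6 (pos 2, char 'e'): match length 0
  offset=7 (pos 1, char 'a'): match length 0
  offset=8 (pos 0, char 'f'): match length 1
Longest match has length 4, found at offsets 1, 2, 3; take the smallest, offset 1.
next_char = character at position 8 + 4 = 12 -> 'f'

Best match: offset=1, length=4 (matching 'ffff' starting at position 7)
LZ77 triple: (1, 4, 'f')


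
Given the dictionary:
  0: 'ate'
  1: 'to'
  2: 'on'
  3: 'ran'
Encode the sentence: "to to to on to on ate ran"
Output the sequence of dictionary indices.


Look up each word in the dictionary:
  'to' -> 1
  'to' -> 1
  'to' -> 1
  'on' -> 2
  'to' -> 1
  'on' -> 2
  'ate' -> 0
  'ran' -> 3

Encoded: [1, 1, 1, 2, 1, 2, 0, 3]


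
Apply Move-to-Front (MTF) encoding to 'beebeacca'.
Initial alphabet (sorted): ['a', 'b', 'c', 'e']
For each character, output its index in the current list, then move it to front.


MTF encoding:
'b': index 1 in ['a', 'b', 'c', 'e'] -> ['b', 'a', 'c', 'e']
'e': index 3 in ['b', 'a', 'c', 'e'] -> ['e', 'b', 'a', 'c']
'e': index 0 in ['e', 'b', 'a', 'c'] -> ['e', 'b', 'a', 'c']
'b': index 1 in ['e', 'b', 'a', 'c'] -> ['b', 'e', 'a', 'c']
'e': index 1 in ['b', 'e', 'a', 'c'] -> ['e', 'b', 'a', 'c']
'a': index 2 in ['e', 'b', 'a', 'c'] -> ['a', 'e', 'b', 'c']
'c': index 3 in ['a', 'e', 'b', 'c'] -> ['c', 'a', 'e', 'b']
'c': index 0 in ['c', 'a', 'e', 'b'] -> ['c', 'a', 'e', 'b']
'a': index 1 in ['c', 'a', 'e', 'b'] -> ['a', 'c', 'e', 'b']


Output: [1, 3, 0, 1, 1, 2, 3, 0, 1]


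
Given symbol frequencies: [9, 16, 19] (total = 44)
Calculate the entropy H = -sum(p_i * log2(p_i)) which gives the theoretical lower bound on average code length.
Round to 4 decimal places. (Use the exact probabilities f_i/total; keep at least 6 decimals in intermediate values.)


Per-symbol terms -p_i * log2(p_i) with p_i = f_i/44:
  p = 9/44 = 0.204545: log2(p) = -2.289507, -p*log2(p) = 0.468308
  p = 16/44 = 0.363636: log2(p) = -1.459432, -p*log2(p) = 0.530702
  p = 19/44 = 0.431818: log2(p) = -1.211504, -p*log2(p) = 0.523149
H = 0.468308 + 0.530702 + 0.523149 = 1.522159

H = 1.5222 bits/symbol


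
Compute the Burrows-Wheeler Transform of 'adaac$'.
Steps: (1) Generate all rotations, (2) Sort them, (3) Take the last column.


Rotations (sorted):
  0: $adaac -> last char: c
  1: aac$ad -> last char: d
  2: ac$ada -> last char: a
  3: adaac$ -> last char: $
  4: c$adaa -> last char: a
  5: daac$a -> last char: a


BWT = cda$aa


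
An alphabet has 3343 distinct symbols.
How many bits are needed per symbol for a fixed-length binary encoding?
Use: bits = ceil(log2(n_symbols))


log2(3343) = 11.7069
Bracket: 2^11 = 2048 < 3343 <= 2^12 = 4096
So ceil(log2(3343)) = 12

bits = ceil(log2(3343)) = ceil(11.7069) = 12 bits


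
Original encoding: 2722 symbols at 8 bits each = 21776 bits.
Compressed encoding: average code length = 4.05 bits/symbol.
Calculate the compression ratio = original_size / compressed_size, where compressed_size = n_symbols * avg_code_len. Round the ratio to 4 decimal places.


original_size = n_symbols * orig_bits = 2722 * 8 = 21776 bits
compressed_size = n_symbols * avg_code_len = 2722 * 4.05 = 11024.1 bits
ratio = original_size / compressed_size = 21776 / 11024.1 = 1.9753

Compression ratio = 1.9753


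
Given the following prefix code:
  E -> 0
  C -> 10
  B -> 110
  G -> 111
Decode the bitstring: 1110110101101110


Decoding step by step:
Bits 111 -> G
Bits 0 -> E
Bits 110 -> B
Bits 10 -> C
Bits 110 -> B
Bits 111 -> G
Bits 0 -> E


Decoded message: GEBCBGE


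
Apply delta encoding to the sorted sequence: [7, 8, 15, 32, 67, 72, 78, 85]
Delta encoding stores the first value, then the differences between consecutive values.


First value: 7
Deltas:
  8 - 7 = 1
  15 - 8 = 7
  32 - 15 = 17
  67 - 32 = 35
  72 - 67 = 5
  78 - 72 = 6
  85 - 78 = 7


Delta encoded: [7, 1, 7, 17, 35, 5, 6, 7]


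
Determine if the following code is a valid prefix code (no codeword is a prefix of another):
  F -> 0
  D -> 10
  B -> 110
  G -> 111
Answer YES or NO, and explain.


Checking each pair (does one codeword prefix another?):
  F='0' vs D='10': no prefix
  F='0' vs B='110': no prefix
  F='0' vs G='111': no prefix
  D='10' vs F='0': no prefix
  D='10' vs B='110': no prefix
  D='10' vs G='111': no prefix
  B='110' vs F='0': no prefix
  B='110' vs D='10': no prefix
  B='110' vs G='111': no prefix
  G='111' vs F='0': no prefix
  G='111' vs D='10': no prefix
  G='111' vs B='110': no prefix
No violation found over all pairs.

YES -- this is a valid prefix code. No codeword is a prefix of any other codeword.


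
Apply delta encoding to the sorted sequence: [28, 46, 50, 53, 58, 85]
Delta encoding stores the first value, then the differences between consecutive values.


First value: 28
Deltas:
  46 - 28 = 18
  50 - 46 = 4
  53 - 50 = 3
  58 - 53 = 5
  85 - 58 = 27


Delta encoded: [28, 18, 4, 3, 5, 27]


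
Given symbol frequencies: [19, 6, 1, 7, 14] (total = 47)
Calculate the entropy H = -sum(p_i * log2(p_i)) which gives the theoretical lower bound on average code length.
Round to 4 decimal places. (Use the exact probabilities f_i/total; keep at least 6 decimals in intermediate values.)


Per-symbol terms -p_i * log2(p_i) with p_i = f_i/47:
  p = 19/47 = 0.404255: log2(p) = -1.306661, -p*log2(p) = 0.528225
  p = 6/47 = 0.127660: log2(p) = -2.969626, -p*log2(p) = 0.379101
  p = 1/47 = 0.021277: log2(p) = -5.554589, -p*log2(p) = 0.118183
  p = 7/47 = 0.148936: log2(p) = -2.747234, -p*log2(p) = 0.409163
  p = 14/47 = 0.297872: log2(p) = -1.747234, -p*log2(p) = 0.520453
H = 0.528225 + 0.379101 + 0.118183 + 0.409163 + 0.520453 = 1.955125

H = 1.9551 bits/symbol


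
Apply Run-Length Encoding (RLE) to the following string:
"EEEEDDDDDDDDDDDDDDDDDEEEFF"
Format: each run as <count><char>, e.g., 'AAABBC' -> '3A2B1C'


Scanning runs left to right:
  i=0: run of 'E' x 4 -> '4E'
  i=4: run of 'D' x 17 -> '17D'
  i=21: run of 'E' x 3 -> '3E'
  i=24: run of 'F' x 2 -> '2F'

RLE = 4E17D3E2F


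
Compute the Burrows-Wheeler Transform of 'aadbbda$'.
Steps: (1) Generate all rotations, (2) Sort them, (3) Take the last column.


Rotations (sorted):
  0: $aadbbda -> last char: a
  1: a$aadbbd -> last char: d
  2: aadbbda$ -> last char: $
  3: adbbda$a -> last char: a
  4: bbda$aad -> last char: d
  5: bda$aadb -> last char: b
  6: da$aadbb -> last char: b
  7: dbbda$aa -> last char: a


BWT = ad$adbba


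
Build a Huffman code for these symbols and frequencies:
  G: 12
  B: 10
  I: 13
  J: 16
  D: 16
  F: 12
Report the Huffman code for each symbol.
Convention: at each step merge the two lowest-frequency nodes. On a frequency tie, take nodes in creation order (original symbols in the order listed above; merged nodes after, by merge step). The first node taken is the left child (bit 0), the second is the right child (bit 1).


Huffman tree construction:
Step 1: Merge B(10) + G(12) = 22
Step 2: Merge F(12) + I(13) = 25
Step 3: Merge J(16) + D(16) = 32
Step 4: Merge (B+G)(22) + (F+I)(25) = 47
Step 5: Merge (J+D)(32) + ((B+G)+(F+I))(47) = 79
Read each symbol's code off the tree from the root (left child = 0, right child = 1).

Codes:
  G: 101 (length 3)
  B: 100 (length 3)
  I: 111 (length 3)
  J: 00 (length 2)
  D: 01 (length 2)
  F: 110 (length 3)
Average code length: 205/79 = 2.5949 bits/symbol


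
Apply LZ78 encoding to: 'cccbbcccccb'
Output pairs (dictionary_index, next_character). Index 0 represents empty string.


LZ78 encoding steps:
Dictionary: {0: ''}
Step 1: w='' (idx 0), next='c' -> output (0, 'c'), add 'c' as idx 1
Step 2: w='c' (idx 1), next='c' -> output (1, 'c'), add 'cc' as idx 2
Step 3: w='' (idx 0), next='b' -> output (0, 'b'), add 'b' as idx 3
Step 4: w='b' (idx 3), next='c' -> output (3, 'c'), add 'bc' as idx 4
Step 5: w='cc' (idx 2), next='c' -> output (2, 'c'), add 'ccc' as idx 5
Step 6: w='c' (idx 1), next='b' -> output (1, 'b'), add 'cb' as idx 6


Encoded: [(0, 'c'), (1, 'c'), (0, 'b'), (3, 'c'), (2, 'c'), (1, 'b')]


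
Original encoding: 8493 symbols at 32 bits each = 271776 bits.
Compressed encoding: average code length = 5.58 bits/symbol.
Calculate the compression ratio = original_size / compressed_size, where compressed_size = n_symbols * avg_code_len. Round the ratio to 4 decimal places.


original_size = n_symbols * orig_bits = 8493 * 32 = 271776 bits
compressed_size = n_symbols * avg_code_len = 8493 * 5.58 = 47390.94 bits
ratio = original_size / compressed_size = 271776 / 47390.94 = 5.7348

Compression ratio = 5.7348


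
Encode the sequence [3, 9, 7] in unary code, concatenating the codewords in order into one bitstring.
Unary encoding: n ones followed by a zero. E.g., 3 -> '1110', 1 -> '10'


Encode each number as n ones followed by a terminating 0:
  3 -> 1110 (4 bits)
  9 -> 1111111110 (10 bits)
  7 -> 11111110 (8 bits)
Total length = 4 + 10 + 8 = 22 bits.

Unary([3, 9, 7]) = 1110111111111011111110 (22 bits)


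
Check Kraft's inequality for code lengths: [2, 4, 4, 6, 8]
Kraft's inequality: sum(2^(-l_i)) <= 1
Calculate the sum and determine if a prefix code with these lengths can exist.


Sum = 2^(-2) + 2^(-4) + 2^(-4) + 2^(-6) + 2^(-8)
    = 0.25 + 0.0625 + 0.0625 + 0.015625 + 0.00390625
    = 101/256 = 0.39453125
Since 0.39453125 <= 1, Kraft's inequality IS satisfied.
A prefix code with these lengths CAN exist.

Kraft sum = 0.39453125. Satisfied.


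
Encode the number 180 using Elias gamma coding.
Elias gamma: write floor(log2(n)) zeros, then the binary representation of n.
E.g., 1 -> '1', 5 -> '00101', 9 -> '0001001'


num_bits = floor(log2(180)) + 1 = 8
leading_zeros = num_bits - 1 = 7
binary(180) = 10110100

Elias gamma(180) = '0000000' + '10110100' = 000000010110100 (15 bits)


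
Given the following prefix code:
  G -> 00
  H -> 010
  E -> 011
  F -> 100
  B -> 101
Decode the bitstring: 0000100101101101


Decoding step by step:
Bits 00 -> G
Bits 00 -> G
Bits 100 -> F
Bits 101 -> B
Bits 101 -> B
Bits 101 -> B


Decoded message: GGFBBB


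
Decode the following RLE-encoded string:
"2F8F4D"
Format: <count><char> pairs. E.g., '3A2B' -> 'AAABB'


Expanding each <count><char> pair:
  2F -> 'FF'
  8F -> 'FFFFFFFF'
  4D -> 'DDDD'

Decoded = FFFFFFFFFFDDDD


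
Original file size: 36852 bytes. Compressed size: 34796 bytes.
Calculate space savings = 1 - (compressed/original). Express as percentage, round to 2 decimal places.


ratio = compressed/original = 34796/36852 = 0.944209
savings = 1 - ratio = 1 - 0.944209 = 0.055791
as a percentage: 0.055791 * 100 = 5.58%

Space savings = 1 - 34796/36852 = 5.58%


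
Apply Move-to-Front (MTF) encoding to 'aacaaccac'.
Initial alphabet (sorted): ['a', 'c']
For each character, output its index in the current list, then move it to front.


MTF encoding:
'a': index 0 in ['a', 'c'] -> ['a', 'c']
'a': index 0 in ['a', 'c'] -> ['a', 'c']
'c': index 1 in ['a', 'c'] -> ['c', 'a']
'a': index 1 in ['c', 'a'] -> ['a', 'c']
'a': index 0 in ['a', 'c'] -> ['a', 'c']
'c': index 1 in ['a', 'c'] -> ['c', 'a']
'c': index 0 in ['c', 'a'] -> ['c', 'a']
'a': index 1 in ['c', 'a'] -> ['a', 'c']
'c': index 1 in ['a', 'c'] -> ['c', 'a']


Output: [0, 0, 1, 1, 0, 1, 0, 1, 1]


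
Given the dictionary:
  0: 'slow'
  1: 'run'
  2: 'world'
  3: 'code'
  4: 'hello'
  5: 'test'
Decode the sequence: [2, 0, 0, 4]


Look up each index in the dictionary:
  2 -> 'world'
  0 -> 'slow'
  0 -> 'slow'
  4 -> 'hello'

Decoded: "world slow slow hello"


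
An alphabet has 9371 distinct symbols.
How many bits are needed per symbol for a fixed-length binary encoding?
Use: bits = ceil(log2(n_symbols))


log2(9371) = 13.194
Bracket: 2^13 = 8192 < 9371 <= 2^14 = 16384
So ceil(log2(9371)) = 14

bits = ceil(log2(9371)) = ceil(13.194) = 14 bits


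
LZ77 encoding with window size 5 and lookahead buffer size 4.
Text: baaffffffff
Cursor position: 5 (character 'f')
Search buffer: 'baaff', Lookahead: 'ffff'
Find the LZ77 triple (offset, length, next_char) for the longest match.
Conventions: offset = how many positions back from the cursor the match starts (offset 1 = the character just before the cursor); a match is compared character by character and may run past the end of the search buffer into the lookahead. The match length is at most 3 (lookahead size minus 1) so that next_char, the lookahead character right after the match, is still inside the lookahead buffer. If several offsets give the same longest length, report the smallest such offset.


Try each offset into the search buffer:
  offset=1 (pos 4, char 'f'): match length 3
  offset=2 (pos 3, char 'f'): match length 3
  offset=3 (pos 2, char 'a'): match length 0
  offset=4 (pos 1, char 'a'): match length 0
  offset=5 (pos 0, char 'b'): match length 0
Longest match has length 3, found at offsets 1, 2; take the smallest, offset 1.
next_char = character at position 5 + 3 = 8 -> 'f'

Best match: offset=1, length=3 (matching 'fff' starting at position 4)
LZ77 triple: (1, 3, 'f')


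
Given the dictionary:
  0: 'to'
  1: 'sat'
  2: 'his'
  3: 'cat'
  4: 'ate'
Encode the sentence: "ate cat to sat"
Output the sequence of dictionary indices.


Look up each word in the dictionary:
  'ate' -> 4
  'cat' -> 3
  'to' -> 0
  'sat' -> 1

Encoded: [4, 3, 0, 1]


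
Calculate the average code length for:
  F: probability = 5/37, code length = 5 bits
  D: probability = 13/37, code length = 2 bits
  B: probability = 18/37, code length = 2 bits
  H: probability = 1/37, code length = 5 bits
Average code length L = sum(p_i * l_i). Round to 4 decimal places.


Weighted contributions p_i * l_i:
  F: (5/37) * 5 = 25/37
  D: (13/37) * 2 = 26/37
  B: (18/37) * 2 = 36/37
  H: (1/37) * 5 = 5/37
Sum = (25 + 26 + 36 + 5)/37 = 92/37

L = 92/37 = 2.4865 bits/symbol


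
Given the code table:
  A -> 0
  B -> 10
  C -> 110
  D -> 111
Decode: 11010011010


Decoding:
110 -> C
10 -> B
0 -> A
110 -> C
10 -> B


Result: CBACB


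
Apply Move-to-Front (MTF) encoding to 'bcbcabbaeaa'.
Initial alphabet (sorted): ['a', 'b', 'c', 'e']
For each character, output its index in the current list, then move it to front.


MTF encoding:
'b': index 1 in ['a', 'b', 'c', 'e'] -> ['b', 'a', 'c', 'e']
'c': index 2 in ['b', 'a', 'c', 'e'] -> ['c', 'b', 'a', 'e']
'b': index 1 in ['c', 'b', 'a', 'e'] -> ['b', 'c', 'a', 'e']
'c': index 1 in ['b', 'c', 'a', 'e'] -> ['c', 'b', 'a', 'e']
'a': index 2 in ['c', 'b', 'a', 'e'] -> ['a', 'c', 'b', 'e']
'b': index 2 in ['a', 'c', 'b', 'e'] -> ['b', 'a', 'c', 'e']
'b': index 0 in ['b', 'a', 'c', 'e'] -> ['b', 'a', 'c', 'e']
'a': index 1 in ['b', 'a', 'c', 'e'] -> ['a', 'b', 'c', 'e']
'e': index 3 in ['a', 'b', 'c', 'e'] -> ['e', 'a', 'b', 'c']
'a': index 1 in ['e', 'a', 'b', 'c'] -> ['a', 'e', 'b', 'c']
'a': index 0 in ['a', 'e', 'b', 'c'] -> ['a', 'e', 'b', 'c']


Output: [1, 2, 1, 1, 2, 2, 0, 1, 3, 1, 0]


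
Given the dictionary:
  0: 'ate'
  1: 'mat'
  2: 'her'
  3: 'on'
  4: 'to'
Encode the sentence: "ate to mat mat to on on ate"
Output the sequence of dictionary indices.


Look up each word in the dictionary:
  'ate' -> 0
  'to' -> 4
  'mat' -> 1
  'mat' -> 1
  'to' -> 4
  'on' -> 3
  'on' -> 3
  'ate' -> 0

Encoded: [0, 4, 1, 1, 4, 3, 3, 0]


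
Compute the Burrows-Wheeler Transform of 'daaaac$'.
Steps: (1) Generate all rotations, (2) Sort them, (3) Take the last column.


Rotations (sorted):
  0: $daaaac -> last char: c
  1: aaaac$d -> last char: d
  2: aaac$da -> last char: a
  3: aac$daa -> last char: a
  4: ac$daaa -> last char: a
  5: c$daaaa -> last char: a
  6: daaaac$ -> last char: $


BWT = cdaaaa$


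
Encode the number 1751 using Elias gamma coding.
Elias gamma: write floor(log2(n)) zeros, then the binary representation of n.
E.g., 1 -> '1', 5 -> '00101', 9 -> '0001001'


num_bits = floor(log2(1751)) + 1 = 11
leading_zeros = num_bits - 1 = 10
binary(1751) = 11011010111

Elias gamma(1751) = '0000000000' + '11011010111' = 000000000011011010111 (21 bits)


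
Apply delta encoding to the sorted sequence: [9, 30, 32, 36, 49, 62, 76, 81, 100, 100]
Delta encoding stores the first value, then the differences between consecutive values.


First value: 9
Deltas:
  30 - 9 = 21
  32 - 30 = 2
  36 - 32 = 4
  49 - 36 = 13
  62 - 49 = 13
  76 - 62 = 14
  81 - 76 = 5
  100 - 81 = 19
  100 - 100 = 0


Delta encoded: [9, 21, 2, 4, 13, 13, 14, 5, 19, 0]


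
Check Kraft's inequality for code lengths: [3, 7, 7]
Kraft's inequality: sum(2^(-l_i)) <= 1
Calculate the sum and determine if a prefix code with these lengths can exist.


Sum = 2^(-3) + 2^(-7) + 2^(-7)
    = 0.125 + 0.0078125 + 0.0078125
    = 18/128 = 0.140625
Since 0.140625 <= 1, Kraft's inequality IS satisfied.
A prefix code with these lengths CAN exist.

Kraft sum = 0.140625. Satisfied.


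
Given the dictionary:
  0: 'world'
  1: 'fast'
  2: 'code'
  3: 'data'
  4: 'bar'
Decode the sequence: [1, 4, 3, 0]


Look up each index in the dictionary:
  1 -> 'fast'
  4 -> 'bar'
  3 -> 'data'
  0 -> 'world'

Decoded: "fast bar data world"
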